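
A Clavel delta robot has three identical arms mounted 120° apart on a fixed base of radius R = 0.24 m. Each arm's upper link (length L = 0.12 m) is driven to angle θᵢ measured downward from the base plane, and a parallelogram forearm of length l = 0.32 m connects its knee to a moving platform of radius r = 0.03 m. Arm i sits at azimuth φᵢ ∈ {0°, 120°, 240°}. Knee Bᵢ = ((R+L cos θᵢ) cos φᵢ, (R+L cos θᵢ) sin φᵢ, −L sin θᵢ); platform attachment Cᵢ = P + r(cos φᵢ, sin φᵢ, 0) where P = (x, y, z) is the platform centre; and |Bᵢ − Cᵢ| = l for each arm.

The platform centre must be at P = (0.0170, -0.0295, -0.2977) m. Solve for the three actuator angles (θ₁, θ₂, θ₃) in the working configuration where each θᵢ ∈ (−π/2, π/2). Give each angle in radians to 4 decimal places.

θ₁ = 1.0476, θ₂ = 1.3962, θ₃ = 1.0472

φ1=0.0° → target in arm frame (0.0170, -0.0295)
  e−x'=0.1930;  (l²−L²−(e−x')²−y'²−z²)/2L = -0.1614
  γ=atan2(-0.2977,0.1930)=-0.9956;  ψ=arccos(-0.4550)=2.0432;  θ1=γ+ψ≈1.0476
arm 2 (φ=120.0°): x'=-0.0340, y'=0.0000
  A cos θ + B sin θ = C:  0.2440·cos θ + -0.2977·sin θ = -0.2508
  θ2 = atan2(B,A) + arccos(C/0.3849) = 1.3962
rotate P by −φ3: (0.0170, 0.0295, -0.2977)
  A cos θ + B sin θ = C:  0.1930·cos θ + -0.2977·sin θ = -0.1614
  √(A²+B²)=0.3548;  θ3 = -0.9957+2.0430 ≈ 1.0472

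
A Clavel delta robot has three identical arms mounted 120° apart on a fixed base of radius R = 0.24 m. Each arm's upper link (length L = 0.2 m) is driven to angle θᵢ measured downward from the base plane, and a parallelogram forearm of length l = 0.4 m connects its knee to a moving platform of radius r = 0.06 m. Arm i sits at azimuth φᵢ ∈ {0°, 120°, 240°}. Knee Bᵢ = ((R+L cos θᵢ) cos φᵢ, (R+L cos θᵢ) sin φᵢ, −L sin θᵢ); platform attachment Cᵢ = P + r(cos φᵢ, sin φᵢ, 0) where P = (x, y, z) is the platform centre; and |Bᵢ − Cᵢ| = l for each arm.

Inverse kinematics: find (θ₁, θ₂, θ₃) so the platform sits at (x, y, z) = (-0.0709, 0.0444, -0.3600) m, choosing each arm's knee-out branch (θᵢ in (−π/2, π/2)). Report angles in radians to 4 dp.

rotate P by −φ1: (-0.0709, 0.0444, -0.3600)
  A cos θ + B sin θ = C:  0.2509·cos θ + -0.3600·sin θ = -0.1863
  √(A²+B²)=0.4388;  θ1 = -0.9621+2.0093 ≈ 1.0472
φ2=120.0° → target in arm frame (0.0739, 0.0392)
  A=0.1061, B=-0.3600, C=(l²−L²−A²−y'²−z²)/(2L)=-0.0560
  θ2 = atan2(B,A) + arccos(C/0.3753) = 0.4363
rotate P by −φ3: (-0.0030, -0.0836, -0.3600)
  A cos θ + B sin θ = C:  0.1830·cos θ + -0.3600·sin θ = -0.1252
  γ=atan2(-0.3600,0.1830)=-1.1005;  ψ=arccos(-0.3100)=1.8860;  θ3=γ+ψ≈0.7855

θ₁ = 1.0472, θ₂ = 0.4363, θ₃ = 0.7855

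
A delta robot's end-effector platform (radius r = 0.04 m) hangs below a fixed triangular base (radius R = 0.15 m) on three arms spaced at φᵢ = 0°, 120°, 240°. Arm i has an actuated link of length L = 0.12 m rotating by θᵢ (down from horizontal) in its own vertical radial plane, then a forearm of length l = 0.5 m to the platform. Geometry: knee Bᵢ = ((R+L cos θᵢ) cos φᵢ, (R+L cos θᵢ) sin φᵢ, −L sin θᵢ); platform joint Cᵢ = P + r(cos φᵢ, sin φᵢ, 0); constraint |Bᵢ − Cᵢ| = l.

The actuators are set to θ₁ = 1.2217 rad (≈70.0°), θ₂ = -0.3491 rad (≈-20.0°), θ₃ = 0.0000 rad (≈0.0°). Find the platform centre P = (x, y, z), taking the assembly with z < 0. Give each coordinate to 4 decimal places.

(-0.2426, 0.0439, -0.4178)

arm 1 at φ=0.0°: ρ1 = 0.1510;  centre 1 = (0.1510, 0.0000, -0.1128)
centre 2 = (0.2228·cos120.0°, 0.2228·sin120.0°, 0.0410) = (-0.1114, 0.1929, 0.0410)
arm 3 at φ=240.0°: ρ3 = 0.2300;  centre 3 = (-0.1150, -0.1992, 0.0000)
subtract pairs → two planes through P
plane₁₂: -0.5249x+0.3858y+0.3076z = 0.0158
det = 0.4144;  x = -0.0313+0.5057z,  y = -0.0017+-0.1094z
quadratic in z: (1.2677)z²+(0.0414)z+(-0.2040)=0, √Δ=1.0180 → z ∈ {-0.4178, 0.3852}; z = -0.4178 (taking z<0)
x = -0.2426, y = 0.0439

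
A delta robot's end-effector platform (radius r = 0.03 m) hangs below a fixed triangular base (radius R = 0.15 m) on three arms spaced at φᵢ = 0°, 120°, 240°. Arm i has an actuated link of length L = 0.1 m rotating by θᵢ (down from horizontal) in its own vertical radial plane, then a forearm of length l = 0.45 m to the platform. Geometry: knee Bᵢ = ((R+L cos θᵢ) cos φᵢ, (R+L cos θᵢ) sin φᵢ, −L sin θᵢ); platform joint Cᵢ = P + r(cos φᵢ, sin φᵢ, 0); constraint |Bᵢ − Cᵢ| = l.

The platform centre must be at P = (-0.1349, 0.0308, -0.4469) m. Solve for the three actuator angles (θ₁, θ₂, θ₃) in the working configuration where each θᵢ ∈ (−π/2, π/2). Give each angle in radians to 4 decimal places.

θ₁ = 1.3090, θ₂ = 0.2623, θ₃ = 0.5237

φ1=0.0° → target in arm frame (-0.1349, 0.0308)
  A=0.2549, B=-0.4469, C=(l²−L²−A²−y'²−z²)/(2L)=-0.3657
  θ1 = atan2(B,A) + arccos(C/0.5145) = 1.3090
arm 2 (φ=120.0°): x'=0.0941, y'=0.1014
  e−x'=0.0259;  (l²−L²−(e−x')²−y'²−z²)/2L = -0.0909
  γ=atan2(-0.4469,0.0259)=-1.5130;  ψ=arccos(-0.2030)=1.7752;  θ2=γ+ψ≈0.2623
arm 3 (φ=240.0°): x'=0.0408, y'=-0.1322
  A=0.0792, B=-0.4469, C=(l²−L²−A²−y'²−z²)/(2L)=-0.1549
  θ3 = atan2(B,A) + arccos(C/0.4539) = 0.5237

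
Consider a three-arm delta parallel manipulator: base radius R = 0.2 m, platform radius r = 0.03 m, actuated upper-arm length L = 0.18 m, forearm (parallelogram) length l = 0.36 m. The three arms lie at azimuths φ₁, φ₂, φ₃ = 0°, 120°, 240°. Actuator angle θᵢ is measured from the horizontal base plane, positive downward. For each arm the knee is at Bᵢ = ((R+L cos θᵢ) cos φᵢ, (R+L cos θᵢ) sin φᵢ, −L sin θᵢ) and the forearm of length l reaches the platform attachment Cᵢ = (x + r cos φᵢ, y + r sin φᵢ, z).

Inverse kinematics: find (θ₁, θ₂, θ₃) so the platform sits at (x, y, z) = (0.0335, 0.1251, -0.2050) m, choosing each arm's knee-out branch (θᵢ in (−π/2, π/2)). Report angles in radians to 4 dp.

arm 1 (φ=0.0°): x'=0.0335, y'=0.1251
  A=0.1365, B=-0.2050, C=(l²−L²−A²−y'²−z²)/(2L)=0.0580
  γ=atan2(-0.2050,0.1365)=-0.9834;  ψ=arccos(0.2356)=1.3329;  θ1=γ+ψ≈0.3496
rotate P by −φ2: (0.0916, -0.0916, -0.2050)
  e−x'=0.0784;  (l²−L²−(e−x')²−y'²−z²)/2L = 0.1129
  √(A²+B²)=0.2195;  θ2 = -1.2055+1.0305 ≈ -0.1750
rotate P by −φ3: (-0.1251, -0.0335, -0.2050)
  A=0.2951, B=-0.2050, C=(l²−L²−A²−y'²−z²)/(2L)=-0.0917
  √(A²+B²)=0.3593;  θ3 = -0.6072+1.8290 ≈ 1.2218

θ₁ = 0.3496, θ₂ = -0.1750, θ₃ = 1.2218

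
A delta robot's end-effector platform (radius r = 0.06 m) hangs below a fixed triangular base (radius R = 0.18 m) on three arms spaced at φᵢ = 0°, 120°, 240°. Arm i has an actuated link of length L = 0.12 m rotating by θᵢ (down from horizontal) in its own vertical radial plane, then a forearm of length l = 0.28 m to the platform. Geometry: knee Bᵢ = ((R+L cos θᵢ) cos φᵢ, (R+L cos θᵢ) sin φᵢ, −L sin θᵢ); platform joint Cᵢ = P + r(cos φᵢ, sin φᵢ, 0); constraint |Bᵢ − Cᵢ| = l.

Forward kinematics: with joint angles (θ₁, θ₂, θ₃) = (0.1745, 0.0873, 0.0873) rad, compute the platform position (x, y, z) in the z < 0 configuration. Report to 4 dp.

arm 1 at φ=0.0°: ρ1 = 0.2382;  O1 = (0.2382, 0.0000, -0.0208)
O2 = (0.2395·cos120.0°, 0.2395·sin120.0°, -0.0105) = (-0.1198, 0.2075, -0.0105)
O3 = (0.2395·cos240.0°, 0.2395·sin240.0°, -0.0105) = (-0.1198, -0.2075, -0.0105)
|O₂|²−|O₁|² = 0.0003;  |O₃|²−|O₁|² = 0.0003
[-0.7159 0.4149 0.0207]·P = 0.0003;  [-0.7159 -0.4149 0.0207]·P = 0.0003
Cramer: x(z) = -0.0005+0.0290z;  y(z) = 0.0000-0.0000z
quadratic in z: (1.0008)z²+(0.0278)z+(-0.0210)=0, √Δ=0.2914 → z ∈ {-0.1595, 0.1317}; z = -0.1595 (taking z<0)
x = -0.0051, y = 0.0000

(-0.0051, 0.0000, -0.1595)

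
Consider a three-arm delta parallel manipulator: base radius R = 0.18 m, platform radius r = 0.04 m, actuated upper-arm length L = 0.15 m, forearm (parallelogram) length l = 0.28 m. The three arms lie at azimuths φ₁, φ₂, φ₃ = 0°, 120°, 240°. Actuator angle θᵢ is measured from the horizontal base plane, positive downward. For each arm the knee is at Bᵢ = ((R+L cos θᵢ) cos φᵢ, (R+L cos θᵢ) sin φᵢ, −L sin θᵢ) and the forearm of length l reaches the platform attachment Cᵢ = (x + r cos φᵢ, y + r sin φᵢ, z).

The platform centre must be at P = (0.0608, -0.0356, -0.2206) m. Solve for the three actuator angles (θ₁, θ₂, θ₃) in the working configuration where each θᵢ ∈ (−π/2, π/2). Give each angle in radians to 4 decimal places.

arm 1 (φ=0.0°): x'=0.0608, y'=-0.0356
  e−x'=0.0792;  (l²−L²−(e−x')²−y'²−z²)/2L = -0.0010
  √(A²+B²)=0.2344;  θ1 = -1.2261+1.5751 ≈ 0.3490
φ2=120.0° → target in arm frame (-0.0612, -0.0349)
  A=0.2012, B=-0.2206, C=(l²−L²−A²−y'²−z²)/(2L)=-0.1149
  √(A²+B²)=0.2986;  θ2 = -0.8313+1.9658 ≈ 1.1345
φ3=240.0° → target in arm frame (0.0004, 0.0705)
  A=0.1396, B=-0.2206, C=(l²−L²−A²−y'²−z²)/(2L)=-0.0574
  γ=atan2(-0.2206,0.1396)=-1.0067;  ψ=arccos(-0.2197)=1.7923;  θ3=γ+ψ≈0.7856

θ₁ = 0.3490, θ₂ = 1.1345, θ₃ = 0.7856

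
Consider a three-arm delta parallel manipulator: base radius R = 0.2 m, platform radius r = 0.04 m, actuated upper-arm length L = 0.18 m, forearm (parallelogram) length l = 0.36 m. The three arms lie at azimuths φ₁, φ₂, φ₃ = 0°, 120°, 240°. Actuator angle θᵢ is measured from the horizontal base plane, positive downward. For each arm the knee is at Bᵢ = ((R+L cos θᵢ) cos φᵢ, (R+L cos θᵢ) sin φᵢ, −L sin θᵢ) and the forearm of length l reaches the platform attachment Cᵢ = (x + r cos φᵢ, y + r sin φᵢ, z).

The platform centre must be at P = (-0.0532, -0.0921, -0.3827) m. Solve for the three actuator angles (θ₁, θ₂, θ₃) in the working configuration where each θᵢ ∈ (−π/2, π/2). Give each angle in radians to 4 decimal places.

arm 1 (φ=0.0°): x'=-0.0532, y'=-0.0921
  e−x'=0.2132;  (l²−L²−(e−x')²−y'²−z²)/2L = -0.2867
  √(A²+B²)=0.4381;  θ1 = -1.0625+2.2841 ≈ 1.2216
arm 2 (φ=120.0°): x'=-0.0532, y'=0.0921
  e−x'=0.2132;  (l²−L²−(e−x')²−y'²−z²)/2L = -0.2866
  √(A²+B²)=0.4381;  θ2 = -1.0626+2.2840 ≈ 1.2214
φ3=240.0° → target in arm frame (0.1064, 0.0000)
  A cos θ + B sin θ = C:  0.0536·cos θ + -0.3827·sin θ = -0.1448
  θ3 = atan2(B,A) + arccos(C/0.3864) = 0.5234

θ₁ = 1.2216, θ₂ = 1.2214, θ₃ = 0.5234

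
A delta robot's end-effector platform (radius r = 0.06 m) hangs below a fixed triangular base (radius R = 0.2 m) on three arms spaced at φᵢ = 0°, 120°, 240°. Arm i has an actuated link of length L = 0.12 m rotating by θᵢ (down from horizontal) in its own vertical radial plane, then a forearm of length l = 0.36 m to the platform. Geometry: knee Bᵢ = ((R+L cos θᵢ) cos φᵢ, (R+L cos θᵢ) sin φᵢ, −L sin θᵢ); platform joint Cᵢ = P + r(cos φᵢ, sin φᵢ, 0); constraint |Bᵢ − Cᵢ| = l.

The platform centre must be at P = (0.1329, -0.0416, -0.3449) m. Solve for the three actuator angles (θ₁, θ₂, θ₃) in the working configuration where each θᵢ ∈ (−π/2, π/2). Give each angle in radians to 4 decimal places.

θ₁ = 0.0875, θ₂ = 1.3967, θ₃ = 1.0476

rotate P by −φ1: (0.1329, -0.0416, -0.3449)
  A cos θ + B sin θ = C:  0.0071·cos θ + -0.3449·sin θ = -0.0231
  θ1 = atan2(B,A) + arccos(C/0.3450) = 0.0875
arm 2 (φ=120.0°): x'=-0.1025, y'=-0.0943
  A cos θ + B sin θ = C:  0.2425·cos θ + -0.3449·sin θ = -0.2977
  θ2 = atan2(B,A) + arccos(C/0.4216) = 1.3967
rotate P by −φ3: (-0.0304, 0.1359, -0.3449)
  A=0.1704, B=-0.3449, C=(l²−L²−A²−y'²−z²)/(2L)=-0.2136
  √(A²+B²)=0.3847;  θ3 = -1.1119+2.1595 ≈ 1.0476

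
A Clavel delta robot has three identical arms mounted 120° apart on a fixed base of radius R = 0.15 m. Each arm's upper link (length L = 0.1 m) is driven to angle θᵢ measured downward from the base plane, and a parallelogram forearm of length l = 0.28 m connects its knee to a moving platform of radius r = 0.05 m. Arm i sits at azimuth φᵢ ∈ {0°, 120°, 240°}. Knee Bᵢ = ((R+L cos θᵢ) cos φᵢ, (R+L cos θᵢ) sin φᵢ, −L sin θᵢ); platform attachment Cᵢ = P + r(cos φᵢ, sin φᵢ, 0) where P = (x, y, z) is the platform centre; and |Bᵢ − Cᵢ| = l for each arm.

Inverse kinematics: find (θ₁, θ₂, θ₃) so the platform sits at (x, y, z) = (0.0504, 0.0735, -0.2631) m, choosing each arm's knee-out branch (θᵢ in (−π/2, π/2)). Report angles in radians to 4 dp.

arm 1 (φ=0.0°): x'=0.0504, y'=0.0735
  e−x'=0.0496;  (l²−L²−(e−x')²−y'²−z²)/2L = -0.0434
  γ=atan2(-0.2631,0.0496)=-1.3845;  ψ=arccos(-0.1622)=1.7337;  θ1=γ+ψ≈0.3492
φ2=120.0° → target in arm frame (0.0385, -0.0804)
  A=0.0615, B=-0.2631, C=(l²−L²−A²−y'²−z²)/(2L)=-0.0554
  √(A²+B²)=0.2702;  θ2 = -1.3410+1.7772 ≈ 0.4362
arm 3 (φ=240.0°): x'=-0.0889, y'=0.0069
  e−x'=0.1889;  (l²−L²−(e−x')²−y'²−z²)/2L = -0.1827
  γ=atan2(-0.2631,0.1889)=-0.9482;  ψ=arccos(-0.5640)=2.1701;  θ3=γ+ψ≈1.2218

θ₁ = 0.3492, θ₂ = 0.4362, θ₃ = 1.2218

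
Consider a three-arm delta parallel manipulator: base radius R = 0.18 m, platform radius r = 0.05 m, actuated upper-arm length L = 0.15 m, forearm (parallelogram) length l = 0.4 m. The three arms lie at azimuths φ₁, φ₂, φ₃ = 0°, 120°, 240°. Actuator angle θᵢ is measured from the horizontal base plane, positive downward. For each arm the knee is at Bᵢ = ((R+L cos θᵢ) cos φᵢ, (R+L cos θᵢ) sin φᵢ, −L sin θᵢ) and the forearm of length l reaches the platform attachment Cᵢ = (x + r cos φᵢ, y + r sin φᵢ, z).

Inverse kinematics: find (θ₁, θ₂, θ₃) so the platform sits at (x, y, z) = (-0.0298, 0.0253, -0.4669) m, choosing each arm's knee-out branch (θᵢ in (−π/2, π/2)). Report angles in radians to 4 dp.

θ₁ = 1.1343, θ₂ = 0.8729, θ₃ = 1.0471

φ1=0.0° → target in arm frame (-0.0298, 0.0253)
  A cos θ + B sin θ = C:  0.1598·cos θ + -0.4669·sin θ = -0.3556
  γ=atan2(-0.4669,0.1598)=-1.2410;  ψ=arccos(-0.7205)=2.3754;  θ1=γ+ψ≈1.1343
φ2=120.0° → target in arm frame (0.0368, 0.0132)
  A cos θ + B sin θ = C:  0.0932·cos θ + -0.4669·sin θ = -0.2978
  θ2 = atan2(B,A) + arccos(C/0.4761) = 0.8729
φ3=240.0° → target in arm frame (-0.0070, -0.0385)
  A cos θ + B sin θ = C:  0.1370·cos θ + -0.4669·sin θ = -0.3358
  θ3 = atan2(B,A) + arccos(C/0.4866) = 1.0471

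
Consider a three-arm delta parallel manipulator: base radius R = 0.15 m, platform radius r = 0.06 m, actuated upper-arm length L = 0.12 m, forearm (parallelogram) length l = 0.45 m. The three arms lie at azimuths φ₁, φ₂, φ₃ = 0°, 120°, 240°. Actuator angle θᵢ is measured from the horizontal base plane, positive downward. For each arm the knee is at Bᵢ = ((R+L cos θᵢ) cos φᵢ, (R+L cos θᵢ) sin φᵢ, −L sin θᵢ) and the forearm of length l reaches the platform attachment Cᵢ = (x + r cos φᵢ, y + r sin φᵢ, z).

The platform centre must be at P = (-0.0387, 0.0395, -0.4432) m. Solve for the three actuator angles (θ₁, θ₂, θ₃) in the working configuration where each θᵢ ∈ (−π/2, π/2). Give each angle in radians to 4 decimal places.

rotate P by −φ1: (-0.0387, 0.0395, -0.4432)
  e−x'=0.1287;  (l²−L²−(e−x')²−y'²−z²)/2L = -0.1102
  θ1 = atan2(B,A) + arccos(C/0.4615) = 0.5237
arm 2 (φ=120.0°): x'=0.0536, y'=0.0138
  A=0.0364, B=-0.4432, C=(l²−L²−A²−y'²−z²)/(2L)=-0.0410
  γ=atan2(-0.4432,0.0364)=-1.4888;  ψ=arccos(-0.0922)=1.6632;  θ2=γ+ψ≈0.1744
rotate P by −φ3: (-0.0149, -0.0533, -0.4432)
  e−x'=0.1049;  (l²−L²−(e−x')²−y'²−z²)/2L = -0.0923
  √(A²+B²)=0.4554;  θ3 = -1.3385+1.7749 ≈ 0.4365

θ₁ = 0.5237, θ₂ = 0.1744, θ₃ = 0.4365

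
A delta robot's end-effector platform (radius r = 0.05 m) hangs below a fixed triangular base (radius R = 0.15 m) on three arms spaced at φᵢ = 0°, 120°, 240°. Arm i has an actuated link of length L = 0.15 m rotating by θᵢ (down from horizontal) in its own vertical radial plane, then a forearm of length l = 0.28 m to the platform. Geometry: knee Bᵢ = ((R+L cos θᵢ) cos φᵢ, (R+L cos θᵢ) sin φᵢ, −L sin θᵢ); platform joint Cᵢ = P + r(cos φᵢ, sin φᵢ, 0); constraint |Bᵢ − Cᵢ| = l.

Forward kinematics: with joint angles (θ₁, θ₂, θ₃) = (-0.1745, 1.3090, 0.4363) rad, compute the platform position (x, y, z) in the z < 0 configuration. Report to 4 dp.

S1 = (0.2477·cos0.0°, 0.2477·sin0.0°, 0.0260) = (0.2477, 0.0000, 0.0260)
arm 2 at φ=120.0°: ρ2 = 0.1388;  S2 = (-0.0694, 0.1202, -0.1449)
φ3=240.0°: virtual centre (-0.1180, -0.2043, -0.0634), radius l
eliminate P² terms by subtracting sphere 1 from 2 and 3
linear system: -0.6343x+0.2404y = -0.0218−-0.3419z; -0.7314x+-0.4087y = -0.0024−-0.1789z
det = 0.4351;  x = 0.0218+-0.4200z,  y = -0.0332+0.3139z
quadratic in z: (1.2749)z²+(0.1169)z+(-0.0256)=0, √Δ=0.3795 → z ∈ {-0.1947, 0.1030}; z = -0.1947 (taking z<0)
x = 0.1035, y = -0.0943

(0.1035, -0.0943, -0.1947)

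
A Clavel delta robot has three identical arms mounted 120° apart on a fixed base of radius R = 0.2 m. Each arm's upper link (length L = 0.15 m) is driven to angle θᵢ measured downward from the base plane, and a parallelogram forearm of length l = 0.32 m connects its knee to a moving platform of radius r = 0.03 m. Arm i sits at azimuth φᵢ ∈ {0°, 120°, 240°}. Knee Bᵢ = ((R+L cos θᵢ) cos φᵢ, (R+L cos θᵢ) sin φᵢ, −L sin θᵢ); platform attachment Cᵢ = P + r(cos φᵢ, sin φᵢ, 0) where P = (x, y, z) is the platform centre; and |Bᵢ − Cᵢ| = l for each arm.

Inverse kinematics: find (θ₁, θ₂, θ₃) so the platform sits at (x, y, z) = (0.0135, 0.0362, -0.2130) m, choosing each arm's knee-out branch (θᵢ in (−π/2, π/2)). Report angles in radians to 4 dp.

φ1=0.0° → target in arm frame (0.0135, 0.0362)
  A=0.1565, B=-0.2130, C=(l²−L²−A²−y'²−z²)/(2L)=0.0291
  √(A²+B²)=0.2643;  θ1 = -0.9371+1.4605 ≈ 0.5234
φ2=120.0° → target in arm frame (0.0246, -0.0298)
  e−x'=0.1454;  (l²−L²−(e−x')²−y'²−z²)/2L = 0.0417
  √(A²+B²)=0.2579;  θ2 = -0.9718+1.4085 ≈ 0.4367
rotate P by −φ3: (-0.0381, -0.0064, -0.2130)
  A cos θ + B sin θ = C:  0.2081·cos θ + -0.2130·sin θ = -0.0294
  θ3 = atan2(B,A) + arccos(C/0.2978) = 0.8726

θ₁ = 0.5234, θ₂ = 0.4367, θ₃ = 0.8726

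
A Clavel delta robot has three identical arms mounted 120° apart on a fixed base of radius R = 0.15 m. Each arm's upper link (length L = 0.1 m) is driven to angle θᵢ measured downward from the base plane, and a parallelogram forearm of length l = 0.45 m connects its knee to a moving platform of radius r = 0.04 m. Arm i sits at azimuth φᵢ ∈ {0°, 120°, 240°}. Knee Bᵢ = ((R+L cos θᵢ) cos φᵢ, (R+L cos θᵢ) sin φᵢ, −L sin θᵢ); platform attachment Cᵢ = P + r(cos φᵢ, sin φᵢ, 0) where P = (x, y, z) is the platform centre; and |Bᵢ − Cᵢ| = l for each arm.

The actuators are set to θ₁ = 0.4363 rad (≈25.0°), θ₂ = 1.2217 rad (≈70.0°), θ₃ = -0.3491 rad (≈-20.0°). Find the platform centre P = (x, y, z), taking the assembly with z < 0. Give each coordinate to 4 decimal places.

(0.0103, -0.1934, -0.4012)

arm 1 at φ=0.0°: (R−r)+L cos θ1 = 0.2006;  S1 = (0.2006, 0.0000, -0.0423)
arm 2 at φ=120.0°: (R−r)+L cos θ2 = 0.1442;  S2 = (-0.0721, 0.1249, -0.0940)
S3 = (0.2040·cos240.0°, 0.2040·sin240.0°, 0.0342) = (-0.1020, -0.1766, 0.0342)
subtract pairs → two planes through P
plane₁₂: -0.5455x+0.2498y+-0.1034z = -0.0124
det = 0.3439;  x = 0.0122+0.0048z,  y = -0.0230+0.4246z
sphere 1 gives Az²+Bz+C=0 with A=1.1803, B=0.0632, C=-0.1647;  B²−4AC=0.7815;  roots -0.4012, 0.3477;  negative root z = -0.4012
x = 0.0103, y = -0.1934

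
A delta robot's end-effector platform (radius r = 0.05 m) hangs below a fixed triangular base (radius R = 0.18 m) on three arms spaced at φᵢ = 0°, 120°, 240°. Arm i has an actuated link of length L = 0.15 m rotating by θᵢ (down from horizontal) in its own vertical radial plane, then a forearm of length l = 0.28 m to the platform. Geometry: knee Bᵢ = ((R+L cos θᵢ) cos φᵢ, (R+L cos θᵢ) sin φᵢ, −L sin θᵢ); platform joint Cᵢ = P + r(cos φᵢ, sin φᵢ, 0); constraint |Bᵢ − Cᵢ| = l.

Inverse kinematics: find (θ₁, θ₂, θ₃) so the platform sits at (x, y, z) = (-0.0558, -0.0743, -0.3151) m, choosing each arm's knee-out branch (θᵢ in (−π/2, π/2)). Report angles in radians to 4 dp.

rotate P by −φ1: (-0.0558, -0.0743, -0.3151)
  A=0.1858, B=-0.3151, C=(l²−L²−A²−y'²−z²)/(2L)=-0.2781
  √(A²+B²)=0.3658;  θ1 = -1.0380+2.4345 ≈ 1.3965
rotate P by −φ2: (-0.0364, 0.0855, -0.3151)
  e−x'=0.1664;  (l²−L²−(e−x')²−y'²−z²)/2L = -0.2613
  √(A²+B²)=0.3564;  θ2 = -1.0848+2.3940 ≈ 1.3092
φ3=240.0° → target in arm frame (0.0922, -0.0112)
  A=0.0378, B=-0.3151, C=(l²−L²−A²−y'²−z²)/(2L)=-0.1498
  θ3 = atan2(B,A) + arccos(C/0.3174) = 0.6108

θ₁ = 1.3965, θ₂ = 1.3092, θ₃ = 0.6108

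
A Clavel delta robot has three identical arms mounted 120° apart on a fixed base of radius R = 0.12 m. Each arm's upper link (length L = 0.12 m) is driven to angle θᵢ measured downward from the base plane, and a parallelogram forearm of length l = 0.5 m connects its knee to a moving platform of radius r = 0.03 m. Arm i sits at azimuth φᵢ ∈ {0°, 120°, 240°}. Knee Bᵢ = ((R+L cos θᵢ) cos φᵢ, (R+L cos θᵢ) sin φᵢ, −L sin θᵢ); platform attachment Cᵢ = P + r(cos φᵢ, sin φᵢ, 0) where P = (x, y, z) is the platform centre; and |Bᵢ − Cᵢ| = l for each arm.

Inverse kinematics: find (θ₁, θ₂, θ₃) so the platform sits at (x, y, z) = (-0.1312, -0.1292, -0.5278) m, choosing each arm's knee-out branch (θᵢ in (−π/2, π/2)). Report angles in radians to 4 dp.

rotate P by −φ1: (-0.1312, -0.1292, -0.5278)
  e−x'=0.2212;  (l²−L²−(e−x')²−y'²−z²)/2L = -0.4525
  √(A²+B²)=0.5723;  θ1 = -1.1739+2.4827 ≈ 1.3088
rotate P by −φ2: (-0.0463, 0.1782, -0.5278)
  A cos θ + B sin θ = C:  0.1363·cos θ + -0.5278·sin θ = -0.3888
  √(A²+B²)=0.5451;  θ2 = -1.3181+2.3649 ≈ 1.0468
φ3=240.0° → target in arm frame (0.1775, -0.0490)
  e−x'=-0.0875;  (l²−L²−(e−x')²−y'²−z²)/2L = -0.2210
  √(A²+B²)=0.5350;  θ3 = -1.7351+1.9966 ≈ 0.2615

θ₁ = 1.3088, θ₂ = 1.0468, θ₃ = 0.2615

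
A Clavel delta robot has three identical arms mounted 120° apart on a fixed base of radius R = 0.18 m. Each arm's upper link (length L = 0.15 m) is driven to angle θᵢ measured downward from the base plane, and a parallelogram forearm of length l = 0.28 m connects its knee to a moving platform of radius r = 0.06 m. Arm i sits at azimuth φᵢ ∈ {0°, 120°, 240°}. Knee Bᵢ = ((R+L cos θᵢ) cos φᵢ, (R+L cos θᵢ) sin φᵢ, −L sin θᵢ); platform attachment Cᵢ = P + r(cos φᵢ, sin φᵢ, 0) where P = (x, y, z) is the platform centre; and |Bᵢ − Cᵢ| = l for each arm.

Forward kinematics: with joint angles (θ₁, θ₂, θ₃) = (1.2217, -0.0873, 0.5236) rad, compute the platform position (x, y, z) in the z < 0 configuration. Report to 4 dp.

(-0.1022, 0.0395, -0.1863)

arm 1 at φ=0.0°: ρ1 = 0.1713;  centre 1 = (0.1713, 0.0000, -0.1410)
arm 2 at φ=120.0°: ρ2 = 0.2694;  centre 2 = (-0.1347, 0.2333, 0.0131)
φ3=240.0°: virtual centre (-0.1250, -0.2164, -0.0750), radius l
eliminate P² terms by subtracting sphere 1 from 2 and 3
linear system: -0.6120x+0.4667y = 0.0235−0.3081z; -0.5925x+-0.4328y = 0.0189−0.1319z
det = 0.5414;  x = -0.0351+0.3600z,  y = 0.0044+-0.1880z
sphere 1 gives Az²+Bz+C=0 with A=1.1649, B=0.1316, C=-0.0159;  B²−4AC=0.0915;  roots -0.1863, 0.0733;  negative root z = -0.1863
x = -0.1022, y = 0.0395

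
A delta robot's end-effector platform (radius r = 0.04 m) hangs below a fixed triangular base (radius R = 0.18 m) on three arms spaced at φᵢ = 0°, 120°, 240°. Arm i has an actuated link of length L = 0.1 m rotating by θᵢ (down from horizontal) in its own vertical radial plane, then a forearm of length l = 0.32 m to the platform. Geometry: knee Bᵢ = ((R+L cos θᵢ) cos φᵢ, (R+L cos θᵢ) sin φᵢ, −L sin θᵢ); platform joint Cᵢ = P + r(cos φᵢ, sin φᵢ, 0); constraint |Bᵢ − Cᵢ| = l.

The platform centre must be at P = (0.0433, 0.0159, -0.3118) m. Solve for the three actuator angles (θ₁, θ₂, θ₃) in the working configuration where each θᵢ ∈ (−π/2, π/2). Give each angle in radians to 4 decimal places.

θ₁ = 0.5235, θ₂ = 0.8726, θ₃ = 1.0472

rotate P by −φ1: (0.0433, 0.0159, -0.3118)
  e−x'=0.0967;  (l²−L²−(e−x')²−y'²−z²)/2L = -0.0721
  θ1 = atan2(B,A) + arccos(C/0.3265) = 0.5235
arm 2 (φ=120.0°): x'=-0.0079, y'=-0.0454
  A=0.1479, B=-0.3118, C=(l²−L²−A²−y'²−z²)/(2L)=-0.1438
  √(A²+B²)=0.3451;  θ2 = -1.1279+2.0005 ≈ 0.8726
rotate P by −φ3: (-0.0354, 0.0295, -0.3118)
  e−x'=0.1754;  (l²−L²−(e−x')²−y'²−z²)/2L = -0.1823
  θ3 = atan2(B,A) + arccos(C/0.3578) = 1.0472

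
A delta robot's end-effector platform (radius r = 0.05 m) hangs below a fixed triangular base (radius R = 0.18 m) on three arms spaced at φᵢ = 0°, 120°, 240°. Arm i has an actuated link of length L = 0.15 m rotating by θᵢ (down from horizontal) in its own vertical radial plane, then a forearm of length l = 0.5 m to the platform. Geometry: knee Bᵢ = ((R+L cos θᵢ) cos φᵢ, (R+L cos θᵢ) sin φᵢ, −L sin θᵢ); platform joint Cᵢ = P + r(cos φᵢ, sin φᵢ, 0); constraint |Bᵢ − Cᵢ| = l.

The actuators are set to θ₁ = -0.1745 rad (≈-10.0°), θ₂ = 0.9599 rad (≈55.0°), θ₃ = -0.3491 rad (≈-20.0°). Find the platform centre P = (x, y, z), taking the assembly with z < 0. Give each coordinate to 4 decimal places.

φ1=0.0°: virtual centre (0.2777, 0.0000, 0.0260), radius l
O2 = (0.2160·cos120.0°, 0.2160·sin120.0°, -0.1229) = (-0.1080, 0.1871, -0.1229)
φ3=240.0°: virtual centre (-0.1355, -0.2347, 0.0513), radius l
eliminate P² terms by subtracting sphere 1 from 2 and 3
linear system: -0.7715x+0.3742y = -0.0160−-0.2978z; -0.8264x+-0.4693y = -0.0018−0.0505z
Cramer: x(z) = 0.0122-0.1800z;  y(z) = -0.0177+0.4247z
quadratic in z: (1.2128)z²+(0.0285)z+(-0.1785)=0, √Δ=0.9310 → z ∈ {-0.3956, 0.3721}; z = -0.3956 (taking z<0)
x = 0.0834, y = -0.1857

(0.0834, -0.1857, -0.3956)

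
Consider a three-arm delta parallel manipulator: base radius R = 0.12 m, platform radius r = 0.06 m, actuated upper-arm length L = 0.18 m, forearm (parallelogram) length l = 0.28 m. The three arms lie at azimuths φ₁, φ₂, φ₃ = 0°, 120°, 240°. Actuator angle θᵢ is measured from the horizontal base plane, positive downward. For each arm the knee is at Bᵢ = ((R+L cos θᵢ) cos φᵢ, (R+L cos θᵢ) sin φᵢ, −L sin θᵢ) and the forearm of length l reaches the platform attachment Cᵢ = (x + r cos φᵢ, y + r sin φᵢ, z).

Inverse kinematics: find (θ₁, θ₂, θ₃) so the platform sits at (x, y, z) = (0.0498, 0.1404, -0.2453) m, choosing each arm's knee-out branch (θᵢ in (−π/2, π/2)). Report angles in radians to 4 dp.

φ1=0.0° → target in arm frame (0.0498, 0.1404)
  A=0.0102, B=-0.2453, C=(l²−L²−A²−y'²−z²)/(2L)=-0.0944
  √(A²+B²)=0.2455;  θ1 = -1.5292+1.9655 ≈ 0.4363
arm 2 (φ=120.0°): x'=0.0967, y'=-0.1133
  A cos θ + B sin θ = C:  -0.0367·cos θ + -0.2453·sin θ = -0.0788
  √(A²+B²)=0.2480;  θ2 = -1.7193+1.8940 ≈ 0.1748
rotate P by −φ3: (-0.1465, -0.0271, -0.2453)
  e−x'=0.2065;  (l²−L²−(e−x')²−y'²−z²)/2L = -0.1598
  √(A²+B²)=0.3206;  θ3 = -0.8711+2.0927 ≈ 1.2216

θ₁ = 0.4363, θ₂ = 0.1748, θ₃ = 1.2216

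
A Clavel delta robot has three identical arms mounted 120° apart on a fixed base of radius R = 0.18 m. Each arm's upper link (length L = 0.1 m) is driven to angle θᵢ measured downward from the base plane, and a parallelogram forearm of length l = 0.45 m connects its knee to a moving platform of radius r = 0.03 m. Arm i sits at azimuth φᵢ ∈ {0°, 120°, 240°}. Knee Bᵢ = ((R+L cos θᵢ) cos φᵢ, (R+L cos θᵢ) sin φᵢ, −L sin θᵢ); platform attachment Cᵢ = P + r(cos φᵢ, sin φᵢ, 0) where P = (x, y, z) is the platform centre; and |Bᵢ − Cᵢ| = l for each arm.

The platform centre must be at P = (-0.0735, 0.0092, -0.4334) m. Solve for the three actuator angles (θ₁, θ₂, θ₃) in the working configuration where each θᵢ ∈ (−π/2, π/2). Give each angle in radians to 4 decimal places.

φ1=0.0° → target in arm frame (-0.0735, 0.0092)
  A=0.2235, B=-0.4334, C=(l²−L²−A²−y'²−z²)/(2L)=-0.2269
  √(A²+B²)=0.4876;  θ1 = -1.0947+2.0547 ≈ 0.9600
rotate P by −φ2: (0.0447, 0.0591, -0.4334)
  A cos θ + B sin θ = C:  0.1053·cos θ + -0.4334·sin θ = -0.0495
  θ2 = atan2(B,A) + arccos(C/0.4460) = 0.3496
rotate P by −φ3: (0.0288, -0.0683, -0.4334)
  A=0.1212, B=-0.4334, C=(l²−L²−A²−y'²−z²)/(2L)=-0.0734
  γ=atan2(-0.4334,0.1212)=-1.2981;  ψ=arccos(-0.1632)=1.7347;  θ3=γ+ψ≈0.4366

θ₁ = 0.9600, θ₂ = 0.3496, θ₃ = 0.4366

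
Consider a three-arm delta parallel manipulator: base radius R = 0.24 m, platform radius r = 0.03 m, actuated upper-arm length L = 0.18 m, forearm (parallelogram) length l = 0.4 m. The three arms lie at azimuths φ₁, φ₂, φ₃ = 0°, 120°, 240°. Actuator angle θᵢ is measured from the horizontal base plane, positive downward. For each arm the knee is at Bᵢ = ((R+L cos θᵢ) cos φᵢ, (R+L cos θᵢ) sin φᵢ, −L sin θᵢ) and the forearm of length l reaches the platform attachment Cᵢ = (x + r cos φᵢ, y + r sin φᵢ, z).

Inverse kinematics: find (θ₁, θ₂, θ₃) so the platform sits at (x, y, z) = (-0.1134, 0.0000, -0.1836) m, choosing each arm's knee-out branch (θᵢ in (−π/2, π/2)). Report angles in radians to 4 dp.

θ₁ = 1.1344, θ₂ = -0.0874, θ₃ = -0.0874

arm 1 (φ=0.0°): x'=-0.1134, y'=0.0000
  e−x'=0.3234;  (l²−L²−(e−x')²−y'²−z²)/2L = -0.0297
  γ=atan2(-0.1836,0.3234)=-0.5163;  ψ=arccos(-0.0799)=1.6508;  θ1=γ+ψ≈1.1344
arm 2 (φ=120.0°): x'=0.0567, y'=0.0982
  A=0.1533, B=-0.1836, C=(l²−L²−A²−y'²−z²)/(2L)=0.1687
  γ=atan2(-0.1836,0.1533)=-0.8751;  ψ=arccos(0.7055)=0.7877;  θ2=γ+ψ≈-0.0874
arm 3 (φ=240.0°): x'=0.0567, y'=-0.0982
  A cos θ + B sin θ = C:  0.1533·cos θ + -0.1836·sin θ = 0.1687
  γ=atan2(-0.1836,0.1533)=-0.8751;  ψ=arccos(0.7055)=0.7877;  θ3=γ+ψ≈-0.0874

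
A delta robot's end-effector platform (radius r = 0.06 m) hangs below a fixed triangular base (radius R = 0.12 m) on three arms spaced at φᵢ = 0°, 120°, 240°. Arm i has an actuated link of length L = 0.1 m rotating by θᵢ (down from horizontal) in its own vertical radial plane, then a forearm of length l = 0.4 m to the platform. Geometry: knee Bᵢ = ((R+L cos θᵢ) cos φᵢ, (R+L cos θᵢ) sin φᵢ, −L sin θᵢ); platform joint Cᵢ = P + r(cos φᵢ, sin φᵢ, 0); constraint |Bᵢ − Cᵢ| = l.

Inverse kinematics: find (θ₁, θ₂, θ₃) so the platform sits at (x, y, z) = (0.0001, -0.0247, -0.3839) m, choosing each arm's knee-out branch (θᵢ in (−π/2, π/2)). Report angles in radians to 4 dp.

θ₁ = 0.1751, θ₂ = 0.2621, θ₃ = 0.0878

rotate P by −φ1: (0.0001, -0.0247, -0.3839)
  A cos θ + B sin θ = C:  0.0599·cos θ + -0.3839·sin θ = -0.0079
  γ=atan2(-0.3839,0.0599)=-1.4160;  ψ=arccos(-0.0203)=1.5911;  θ1=γ+ψ≈0.1751
arm 2 (φ=120.0°): x'=-0.0214, y'=0.0123
  A=0.0814, B=-0.3839, C=(l²−L²−A²−y'²−z²)/(2L)=-0.0208
  γ=atan2(-0.3839,0.0814)=-1.3618;  ψ=arccos(-0.0530)=1.6239;  θ2=γ+ψ≈0.2621
φ3=240.0° → target in arm frame (0.0213, 0.0124)
  A cos θ + B sin θ = C:  0.0387·cos θ + -0.3839·sin θ = 0.0049
  √(A²+B²)=0.3858;  θ3 = -1.4704+1.5582 ≈ 0.0878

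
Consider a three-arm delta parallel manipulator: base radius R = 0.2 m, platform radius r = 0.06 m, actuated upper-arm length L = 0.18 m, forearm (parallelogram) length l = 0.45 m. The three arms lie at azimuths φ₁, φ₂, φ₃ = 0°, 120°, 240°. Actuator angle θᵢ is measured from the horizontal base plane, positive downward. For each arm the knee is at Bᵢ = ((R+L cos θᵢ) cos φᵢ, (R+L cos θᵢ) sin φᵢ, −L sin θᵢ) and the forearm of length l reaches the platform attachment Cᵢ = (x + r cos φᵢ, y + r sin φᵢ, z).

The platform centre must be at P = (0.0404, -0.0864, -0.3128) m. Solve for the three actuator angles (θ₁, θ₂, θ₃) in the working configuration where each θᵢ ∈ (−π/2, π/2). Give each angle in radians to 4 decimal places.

θ₁ = -0.1746, θ₂ = 0.5237, θ₃ = -0.2620

φ1=0.0° → target in arm frame (0.0404, -0.0864)
  A cos θ + B sin θ = C:  0.0996·cos θ + -0.3128·sin θ = 0.1524
  γ=atan2(-0.3128,0.0996)=-1.2625;  ψ=arccos(0.4643)=1.0879;  θ1=γ+ψ≈-0.1746
rotate P by −φ2: (-0.0950, 0.0082, -0.3128)
  A cos θ + B sin θ = C:  0.2350·cos θ + -0.3128·sin θ = 0.0471
  θ2 = atan2(B,A) + arccos(C/0.3913) = 0.5237
φ3=240.0° → target in arm frame (0.0546, 0.0782)
  A cos θ + B sin θ = C:  0.0854·cos θ + -0.3128·sin θ = 0.1635
  θ3 = atan2(B,A) + arccos(C/0.3242) = -0.2620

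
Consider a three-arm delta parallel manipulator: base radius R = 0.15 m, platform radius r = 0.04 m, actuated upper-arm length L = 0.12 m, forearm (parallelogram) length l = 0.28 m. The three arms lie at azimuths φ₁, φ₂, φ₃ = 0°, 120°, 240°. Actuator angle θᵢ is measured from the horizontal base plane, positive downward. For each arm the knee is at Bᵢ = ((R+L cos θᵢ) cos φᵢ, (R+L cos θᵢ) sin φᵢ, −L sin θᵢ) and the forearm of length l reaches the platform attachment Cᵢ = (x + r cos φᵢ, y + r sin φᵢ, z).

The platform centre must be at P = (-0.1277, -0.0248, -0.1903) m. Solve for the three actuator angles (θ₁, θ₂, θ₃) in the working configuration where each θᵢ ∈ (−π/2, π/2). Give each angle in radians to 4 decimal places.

θ₁ = 1.3087, θ₂ = 0.1739, θ₃ = -0.2617

rotate P by −φ1: (-0.1277, -0.0248, -0.1903)
  e−x'=0.2377;  (l²−L²−(e−x')²−y'²−z²)/2L = -0.1222
  γ=atan2(-0.1903,0.2377)=-0.6751;  ψ=arccos(-0.4014)=1.9838;  θ1=γ+ψ≈1.3087
rotate P by −φ2: (0.0424, 0.1230, -0.1903)
  A cos θ + B sin θ = C:  0.0676·cos θ + -0.1903·sin θ = 0.0337
  θ2 = atan2(B,A) + arccos(C/0.2020) = 0.1739
φ3=240.0° → target in arm frame (0.0853, -0.0982)
  A cos θ + B sin θ = C:  0.0247·cos θ + -0.1903·sin θ = 0.0731
  θ3 = atan2(B,A) + arccos(C/0.1919) = -0.2617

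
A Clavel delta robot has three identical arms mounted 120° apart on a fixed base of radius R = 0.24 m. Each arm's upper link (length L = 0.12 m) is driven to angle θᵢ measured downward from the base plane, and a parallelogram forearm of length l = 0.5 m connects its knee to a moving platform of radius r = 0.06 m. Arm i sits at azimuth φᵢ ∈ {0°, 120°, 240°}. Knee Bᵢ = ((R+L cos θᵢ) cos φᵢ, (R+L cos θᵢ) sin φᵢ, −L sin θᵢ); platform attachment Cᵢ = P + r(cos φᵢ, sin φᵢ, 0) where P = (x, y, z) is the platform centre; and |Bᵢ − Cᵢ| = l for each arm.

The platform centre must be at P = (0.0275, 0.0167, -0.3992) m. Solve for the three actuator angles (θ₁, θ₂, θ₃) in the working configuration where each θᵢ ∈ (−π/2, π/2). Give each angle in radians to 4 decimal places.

θ₁ = -0.1748, θ₂ = -0.0003, θ₃ = 0.1738

arm 1 (φ=0.0°): x'=0.0275, y'=0.0167
  A cos θ + B sin θ = C:  0.1525·cos θ + -0.3992·sin θ = 0.2196
  γ=atan2(-0.3992,0.1525)=-1.2059;  ψ=arccos(0.5139)=1.0311;  θ1=γ+ψ≈-0.1748
φ2=120.0° → target in arm frame (0.0007, -0.0322)
  e−x'=0.1793;  (l²−L²−(e−x')²−y'²−z²)/2L = 0.1794
  √(A²+B²)=0.4376;  θ2 = -1.1487+1.1483 ≈ -0.0003
arm 3 (φ=240.0°): x'=-0.0282, y'=0.0155
  e−x'=0.2082;  (l²−L²−(e−x')²−y'²−z²)/2L = 0.1360
  γ=atan2(-0.3992,0.2082)=-1.0900;  ψ=arccos(0.3021)=1.2639;  θ3=γ+ψ≈0.1738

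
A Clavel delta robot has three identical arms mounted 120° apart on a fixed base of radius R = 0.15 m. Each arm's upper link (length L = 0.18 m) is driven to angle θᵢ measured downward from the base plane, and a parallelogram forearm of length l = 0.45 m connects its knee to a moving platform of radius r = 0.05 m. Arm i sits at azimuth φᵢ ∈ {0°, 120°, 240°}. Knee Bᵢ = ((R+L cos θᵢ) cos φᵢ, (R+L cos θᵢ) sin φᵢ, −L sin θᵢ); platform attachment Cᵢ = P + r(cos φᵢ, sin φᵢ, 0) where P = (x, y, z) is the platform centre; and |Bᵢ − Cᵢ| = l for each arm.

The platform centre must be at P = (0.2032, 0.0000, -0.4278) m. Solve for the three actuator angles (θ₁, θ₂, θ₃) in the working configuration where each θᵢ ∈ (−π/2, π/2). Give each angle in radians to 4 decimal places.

φ1=0.0° → target in arm frame (0.2032, 0.0000)
  e−x'=-0.1032;  (l²−L²−(e−x')²−y'²−z²)/2L = -0.0655
  θ1 = atan2(B,A) + arccos(C/0.4401) = -0.0874
φ2=120.0° → target in arm frame (-0.1016, -0.1760)
  A=0.2016, B=-0.4278, C=(l²−L²−A²−y'²−z²)/(2L)=-0.2348
  √(A²+B²)=0.4729;  θ2 = -1.1304+2.0903 ≈ 0.9599
rotate P by −φ3: (-0.1016, 0.1760, -0.4278)
  A cos θ + B sin θ = C:  0.2016·cos θ + -0.4278·sin θ = -0.2348
  √(A²+B²)=0.4729;  θ3 = -1.1304+2.0903 ≈ 0.9599

θ₁ = -0.0874, θ₂ = 0.9599, θ₃ = 0.9599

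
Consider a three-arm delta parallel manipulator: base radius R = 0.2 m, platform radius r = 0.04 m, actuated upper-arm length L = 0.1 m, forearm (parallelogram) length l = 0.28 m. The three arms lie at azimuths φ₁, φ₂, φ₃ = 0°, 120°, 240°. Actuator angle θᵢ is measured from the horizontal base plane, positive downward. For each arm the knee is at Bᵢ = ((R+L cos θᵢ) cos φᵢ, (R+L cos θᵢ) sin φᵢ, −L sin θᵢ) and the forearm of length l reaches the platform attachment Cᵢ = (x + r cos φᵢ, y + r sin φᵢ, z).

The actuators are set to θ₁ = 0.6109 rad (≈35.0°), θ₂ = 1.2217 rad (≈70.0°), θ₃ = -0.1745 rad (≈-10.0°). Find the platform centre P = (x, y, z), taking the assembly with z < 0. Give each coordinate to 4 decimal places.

arm 1 at φ=0.0°: (R−r)+L cos θ1 = 0.2419;  O1 = (0.2419, 0.0000, -0.0574)
arm 2 at φ=120.0°: (R−r)+L cos θ2 = 0.1942;  O2 = (-0.0971, 0.1682, -0.0940)
φ3=240.0°: virtual centre (-0.1292, -0.2239, 0.0174), radius l
|O₂|²−|O₁|² = -0.0153;  |O₃|²−|O₁|² = 0.0053
[-0.6780 0.3364 -0.0732]·P = -0.0153;  [-0.7423 -0.4477 0.1494]·P = 0.0053
Cramer: x(z) = 0.0091+0.0316z;  y(z) = -0.0270+0.2814z
sphere 1 gives Az²+Bz+C=0 with A=1.0802, B=0.0848, C=-0.0202;  B²−4AC=0.0944;  roots -0.1815, 0.1030;  negative root z = -0.1815
x = 0.0034, y = -0.0781

(0.0034, -0.0781, -0.1815)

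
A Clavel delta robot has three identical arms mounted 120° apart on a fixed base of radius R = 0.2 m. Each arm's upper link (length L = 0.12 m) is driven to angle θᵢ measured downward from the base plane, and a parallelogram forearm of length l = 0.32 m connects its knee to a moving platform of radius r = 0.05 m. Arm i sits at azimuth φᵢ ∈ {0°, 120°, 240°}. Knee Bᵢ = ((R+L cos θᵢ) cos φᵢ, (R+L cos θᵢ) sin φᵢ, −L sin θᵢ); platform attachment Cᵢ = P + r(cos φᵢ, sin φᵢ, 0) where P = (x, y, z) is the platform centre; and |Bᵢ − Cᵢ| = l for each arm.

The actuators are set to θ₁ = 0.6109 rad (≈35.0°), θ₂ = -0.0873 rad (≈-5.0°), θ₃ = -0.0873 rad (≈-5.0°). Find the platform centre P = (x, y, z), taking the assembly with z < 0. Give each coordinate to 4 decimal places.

(-0.0477, 0.0000, -0.1904)

O1 = (0.2483·cos0.0°, 0.2483·sin0.0°, -0.0688) = (0.2483, 0.0000, -0.0688)
φ2=120.0°: virtual centre (-0.1348, 0.2334, 0.0105), radius l
φ3=240.0°: virtual centre (-0.1348, -0.2334, 0.0105), radius l
|O₂|²−|O₁|² = 0.0064;  |O₃|²−|O₁|² = 0.0064
linear system: -0.7661x+0.4669y = 0.0064−0.1586z; -0.7661x+-0.4669y = 0.0064−0.1586z
det = 0.7154;  x = -0.0083+0.2070z,  y = 0.0000+0.0000z
into |P−O₁|² = l²: 1.0428z² + 0.0314z + -0.0318 = 0;  Δ = 0.1337;  z = -0.1904 or 0.1602 → z<0 root = -0.1904
x = -0.0477, y = 0.0000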